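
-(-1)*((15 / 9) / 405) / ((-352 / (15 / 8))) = -0.00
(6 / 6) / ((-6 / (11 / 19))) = -0.10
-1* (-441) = 441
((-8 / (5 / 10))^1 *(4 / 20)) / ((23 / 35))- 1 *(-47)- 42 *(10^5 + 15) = -96613521 / 23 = -4200587.87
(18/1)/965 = 18/965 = 0.02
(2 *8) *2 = 32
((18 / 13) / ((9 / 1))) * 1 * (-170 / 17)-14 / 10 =-191 / 65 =-2.94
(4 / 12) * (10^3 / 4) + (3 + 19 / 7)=1870 / 21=89.05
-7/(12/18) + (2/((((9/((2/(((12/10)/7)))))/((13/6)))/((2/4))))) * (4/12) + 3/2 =-3919/486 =-8.06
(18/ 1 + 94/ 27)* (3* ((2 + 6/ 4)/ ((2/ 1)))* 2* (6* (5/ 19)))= 356.14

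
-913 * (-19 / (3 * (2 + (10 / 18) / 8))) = 416328 / 149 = 2794.15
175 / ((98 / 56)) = 100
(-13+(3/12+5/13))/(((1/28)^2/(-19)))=2394532/13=184194.77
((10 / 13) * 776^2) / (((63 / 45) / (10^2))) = 3010880000 / 91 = 33086593.41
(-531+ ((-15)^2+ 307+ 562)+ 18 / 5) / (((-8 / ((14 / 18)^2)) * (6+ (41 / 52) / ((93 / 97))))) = -55943251 / 8908110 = -6.28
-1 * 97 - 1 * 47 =-144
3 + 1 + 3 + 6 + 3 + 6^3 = 232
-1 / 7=-0.14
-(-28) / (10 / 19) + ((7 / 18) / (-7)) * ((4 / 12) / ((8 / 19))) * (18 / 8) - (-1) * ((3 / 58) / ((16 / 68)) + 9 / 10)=1509509 / 27840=54.22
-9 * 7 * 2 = -126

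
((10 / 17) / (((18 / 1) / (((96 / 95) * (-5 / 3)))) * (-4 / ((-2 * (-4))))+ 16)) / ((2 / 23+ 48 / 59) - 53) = -434240 / 820886089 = -0.00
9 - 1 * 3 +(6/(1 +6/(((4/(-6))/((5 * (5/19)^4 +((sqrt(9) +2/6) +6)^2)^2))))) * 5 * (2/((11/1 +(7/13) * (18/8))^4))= 31841228331611311363011318/5306871423526748396176625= 6.00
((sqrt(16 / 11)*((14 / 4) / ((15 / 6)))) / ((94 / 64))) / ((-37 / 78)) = -69888*sqrt(11) / 95645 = -2.42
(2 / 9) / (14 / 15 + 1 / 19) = 190 / 843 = 0.23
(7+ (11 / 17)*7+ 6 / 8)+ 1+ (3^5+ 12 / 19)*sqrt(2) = 903 / 68+ 4629*sqrt(2) / 19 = 357.83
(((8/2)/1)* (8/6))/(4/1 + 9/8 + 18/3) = 128/267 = 0.48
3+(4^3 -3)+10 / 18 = 581 / 9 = 64.56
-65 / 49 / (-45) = 0.03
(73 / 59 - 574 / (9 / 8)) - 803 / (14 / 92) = -21505975 / 3717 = -5785.84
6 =6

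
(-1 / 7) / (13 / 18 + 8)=-18 / 1099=-0.02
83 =83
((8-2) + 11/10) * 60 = 426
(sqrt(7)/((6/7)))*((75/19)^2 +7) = 28532*sqrt(7)/1083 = 69.70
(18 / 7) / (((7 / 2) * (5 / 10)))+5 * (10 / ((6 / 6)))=2522 / 49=51.47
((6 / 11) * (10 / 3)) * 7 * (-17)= -2380 / 11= -216.36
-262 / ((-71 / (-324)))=-84888 / 71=-1195.61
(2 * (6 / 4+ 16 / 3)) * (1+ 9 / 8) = 697 / 24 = 29.04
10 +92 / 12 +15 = 98 / 3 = 32.67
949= 949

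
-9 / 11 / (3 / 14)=-42 / 11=-3.82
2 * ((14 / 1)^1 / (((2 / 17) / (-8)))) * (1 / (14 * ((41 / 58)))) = -7888 / 41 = -192.39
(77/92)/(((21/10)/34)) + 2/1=1073/69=15.55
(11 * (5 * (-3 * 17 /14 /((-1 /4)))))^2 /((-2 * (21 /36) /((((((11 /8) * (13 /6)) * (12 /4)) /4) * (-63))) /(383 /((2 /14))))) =11634944253075 /56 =207766861662.05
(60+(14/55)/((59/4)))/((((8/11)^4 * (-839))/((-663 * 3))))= 128897262351/253445120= 508.58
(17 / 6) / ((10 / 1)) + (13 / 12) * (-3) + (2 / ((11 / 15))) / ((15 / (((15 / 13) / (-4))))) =-6476 / 2145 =-3.02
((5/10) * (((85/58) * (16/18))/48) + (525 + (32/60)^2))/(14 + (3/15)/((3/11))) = 82261669/2307240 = 35.65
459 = 459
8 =8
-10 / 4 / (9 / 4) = -10 / 9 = -1.11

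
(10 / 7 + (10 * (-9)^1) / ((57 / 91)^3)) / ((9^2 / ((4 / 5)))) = -42035360 / 11667159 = -3.60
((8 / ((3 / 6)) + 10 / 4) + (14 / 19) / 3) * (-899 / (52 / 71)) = -136402573 / 5928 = -23009.88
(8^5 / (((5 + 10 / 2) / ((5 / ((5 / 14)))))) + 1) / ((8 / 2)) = 229381 / 20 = 11469.05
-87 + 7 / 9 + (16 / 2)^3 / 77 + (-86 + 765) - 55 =377288 / 693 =544.43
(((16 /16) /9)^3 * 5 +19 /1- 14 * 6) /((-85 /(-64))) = -606464 /12393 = -48.94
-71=-71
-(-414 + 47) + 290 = 657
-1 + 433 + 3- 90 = 345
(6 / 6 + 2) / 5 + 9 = 48 / 5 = 9.60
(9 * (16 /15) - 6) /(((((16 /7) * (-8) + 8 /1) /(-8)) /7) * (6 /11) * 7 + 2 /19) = 13167 /2950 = 4.46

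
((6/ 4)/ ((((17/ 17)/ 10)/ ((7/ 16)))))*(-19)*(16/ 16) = -1995/ 16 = -124.69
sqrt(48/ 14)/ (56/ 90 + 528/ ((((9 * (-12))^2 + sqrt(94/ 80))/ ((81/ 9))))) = 4811400 * sqrt(4935)/ 5111168049799 + 2836619466795 * sqrt(42)/ 10222336099598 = 1.80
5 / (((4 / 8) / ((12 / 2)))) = 60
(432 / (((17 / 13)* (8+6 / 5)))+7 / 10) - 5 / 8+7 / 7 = 578413 / 15640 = 36.98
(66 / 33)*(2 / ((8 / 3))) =3 / 2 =1.50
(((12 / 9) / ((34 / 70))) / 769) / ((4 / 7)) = 245 / 39219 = 0.01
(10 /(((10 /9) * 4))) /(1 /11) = 99 /4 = 24.75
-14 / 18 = -7 / 9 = -0.78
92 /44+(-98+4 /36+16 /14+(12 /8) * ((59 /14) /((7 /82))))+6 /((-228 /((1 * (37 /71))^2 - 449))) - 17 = -23970375425 /929247858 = -25.80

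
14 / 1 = 14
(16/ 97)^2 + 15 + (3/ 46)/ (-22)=143059465/ 9521908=15.02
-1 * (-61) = 61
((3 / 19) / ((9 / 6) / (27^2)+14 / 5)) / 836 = 0.00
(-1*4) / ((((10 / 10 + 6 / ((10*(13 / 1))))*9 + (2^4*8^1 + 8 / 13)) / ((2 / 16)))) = -65 / 17944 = -0.00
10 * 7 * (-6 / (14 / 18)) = -540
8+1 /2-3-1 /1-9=-9 /2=-4.50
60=60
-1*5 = -5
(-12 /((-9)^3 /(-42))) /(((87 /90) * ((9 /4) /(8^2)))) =-143360 /7047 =-20.34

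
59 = 59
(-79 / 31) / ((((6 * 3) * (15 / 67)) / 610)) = -322873 / 837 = -385.75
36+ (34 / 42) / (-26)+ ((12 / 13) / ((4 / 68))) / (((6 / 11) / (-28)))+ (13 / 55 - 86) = -25685657 / 30030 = -855.33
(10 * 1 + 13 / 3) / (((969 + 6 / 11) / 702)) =10.38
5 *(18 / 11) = 90 / 11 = 8.18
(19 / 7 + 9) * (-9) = -738 / 7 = -105.43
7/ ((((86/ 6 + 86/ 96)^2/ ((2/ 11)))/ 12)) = 387072/ 5877971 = 0.07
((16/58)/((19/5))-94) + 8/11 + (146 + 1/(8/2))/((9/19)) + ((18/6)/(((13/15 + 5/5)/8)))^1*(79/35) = 290538727/1187956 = 244.57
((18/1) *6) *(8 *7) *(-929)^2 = 5219671968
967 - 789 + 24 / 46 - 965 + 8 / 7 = -126439 / 161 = -785.34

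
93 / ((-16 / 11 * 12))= -341 / 64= -5.33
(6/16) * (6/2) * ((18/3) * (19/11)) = 513/44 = 11.66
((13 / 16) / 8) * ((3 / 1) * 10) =195 / 64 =3.05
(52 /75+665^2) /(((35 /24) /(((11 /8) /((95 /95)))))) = 364836197 /875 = 416955.65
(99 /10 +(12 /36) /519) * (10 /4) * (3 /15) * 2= 154153 /15570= 9.90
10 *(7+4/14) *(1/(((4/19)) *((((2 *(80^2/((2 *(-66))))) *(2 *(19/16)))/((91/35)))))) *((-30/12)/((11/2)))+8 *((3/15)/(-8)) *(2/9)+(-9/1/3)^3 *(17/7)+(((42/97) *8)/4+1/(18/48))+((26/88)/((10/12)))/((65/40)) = -129256093/2151072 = -60.09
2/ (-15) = -2/ 15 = -0.13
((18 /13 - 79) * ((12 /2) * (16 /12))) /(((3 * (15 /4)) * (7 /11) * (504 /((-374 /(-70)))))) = -8302052 /9029475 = -0.92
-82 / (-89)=82 / 89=0.92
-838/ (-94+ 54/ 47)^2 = -925571/ 9522248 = -0.10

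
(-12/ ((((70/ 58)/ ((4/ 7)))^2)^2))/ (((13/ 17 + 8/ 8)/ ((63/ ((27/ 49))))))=-6156173824/ 157565625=-39.07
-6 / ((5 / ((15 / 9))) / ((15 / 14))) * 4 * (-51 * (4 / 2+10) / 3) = 12240 / 7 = 1748.57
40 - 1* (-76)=116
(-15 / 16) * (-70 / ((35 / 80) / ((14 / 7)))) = 300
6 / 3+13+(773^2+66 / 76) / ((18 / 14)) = 158948075 / 342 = 464760.45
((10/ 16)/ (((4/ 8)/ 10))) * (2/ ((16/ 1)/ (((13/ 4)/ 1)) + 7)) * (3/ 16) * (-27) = -5265/ 496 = -10.61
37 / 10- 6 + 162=1597 / 10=159.70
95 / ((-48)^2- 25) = 0.04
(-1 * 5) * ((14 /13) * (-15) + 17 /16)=15695 /208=75.46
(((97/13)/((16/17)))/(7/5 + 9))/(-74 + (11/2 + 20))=-85/5408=-0.02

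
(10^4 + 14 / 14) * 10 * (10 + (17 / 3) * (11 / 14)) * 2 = 60706070 / 21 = 2890765.24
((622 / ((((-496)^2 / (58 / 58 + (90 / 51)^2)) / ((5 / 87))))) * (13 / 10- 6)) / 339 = -599297 / 72307300608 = -0.00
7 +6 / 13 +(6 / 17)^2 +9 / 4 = 147817 / 15028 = 9.84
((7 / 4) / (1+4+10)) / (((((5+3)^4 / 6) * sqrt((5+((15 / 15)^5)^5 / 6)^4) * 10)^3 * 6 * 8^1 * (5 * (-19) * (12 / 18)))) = -45927 / 7242418641451771494400000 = -0.00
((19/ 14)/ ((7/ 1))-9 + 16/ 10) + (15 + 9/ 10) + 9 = 867/ 49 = 17.69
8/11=0.73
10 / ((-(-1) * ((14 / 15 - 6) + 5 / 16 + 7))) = 2400 / 539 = 4.45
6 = 6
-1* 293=-293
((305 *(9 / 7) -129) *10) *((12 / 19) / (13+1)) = 110520 / 931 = 118.71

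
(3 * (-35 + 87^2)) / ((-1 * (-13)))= 22602 / 13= 1738.62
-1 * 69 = -69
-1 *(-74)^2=-5476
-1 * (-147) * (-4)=-588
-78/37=-2.11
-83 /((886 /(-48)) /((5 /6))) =3.75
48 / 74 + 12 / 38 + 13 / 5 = 12529 / 3515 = 3.56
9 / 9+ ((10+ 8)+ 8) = 27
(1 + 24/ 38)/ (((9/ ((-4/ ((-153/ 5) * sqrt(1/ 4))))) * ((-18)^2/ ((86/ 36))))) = 6665/ 19072827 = 0.00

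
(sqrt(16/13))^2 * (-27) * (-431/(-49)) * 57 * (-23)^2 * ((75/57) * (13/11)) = -7387167600/539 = -13705320.22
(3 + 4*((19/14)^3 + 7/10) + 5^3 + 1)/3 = 162123/3430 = 47.27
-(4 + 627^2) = -393133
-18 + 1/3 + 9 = -26/3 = -8.67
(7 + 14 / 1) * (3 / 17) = 63 / 17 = 3.71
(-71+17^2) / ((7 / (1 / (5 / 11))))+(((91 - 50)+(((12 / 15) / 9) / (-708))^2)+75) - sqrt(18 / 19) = 81940686217 / 444088575 - 3*sqrt(38) / 19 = 183.54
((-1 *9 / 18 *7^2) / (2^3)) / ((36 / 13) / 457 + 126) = -291109 / 11977632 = -0.02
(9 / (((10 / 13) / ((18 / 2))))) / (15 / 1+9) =351 / 80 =4.39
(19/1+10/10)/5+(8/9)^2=388/81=4.79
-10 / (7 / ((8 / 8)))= -1.43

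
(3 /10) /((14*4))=3 /560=0.01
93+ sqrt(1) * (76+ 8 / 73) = 12345 / 73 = 169.11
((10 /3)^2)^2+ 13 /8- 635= -330427 /648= -509.92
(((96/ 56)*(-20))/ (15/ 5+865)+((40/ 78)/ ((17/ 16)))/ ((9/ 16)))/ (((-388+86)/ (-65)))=18548150/ 105280371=0.18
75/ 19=3.95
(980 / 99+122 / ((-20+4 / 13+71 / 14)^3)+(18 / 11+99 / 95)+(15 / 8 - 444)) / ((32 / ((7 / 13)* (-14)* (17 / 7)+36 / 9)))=161365223288829251 / 840116721755520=192.07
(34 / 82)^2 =289 / 1681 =0.17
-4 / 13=-0.31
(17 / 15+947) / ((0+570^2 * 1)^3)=7111 / 257223354367500000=0.00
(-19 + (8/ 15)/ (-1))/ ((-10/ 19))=5567/ 150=37.11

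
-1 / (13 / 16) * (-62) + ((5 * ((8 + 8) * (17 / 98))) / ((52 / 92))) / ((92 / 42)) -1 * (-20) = 9784 / 91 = 107.52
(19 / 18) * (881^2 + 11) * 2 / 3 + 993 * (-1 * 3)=4888945 / 9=543216.11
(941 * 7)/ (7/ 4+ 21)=3764/ 13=289.54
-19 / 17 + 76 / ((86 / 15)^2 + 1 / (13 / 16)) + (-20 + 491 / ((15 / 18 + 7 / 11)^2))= 831354065812 / 3988747961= 208.42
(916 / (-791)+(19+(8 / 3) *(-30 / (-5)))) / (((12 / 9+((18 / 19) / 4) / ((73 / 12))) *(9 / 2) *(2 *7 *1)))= 12376201 / 31616270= 0.39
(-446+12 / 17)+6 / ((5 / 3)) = -37544 / 85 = -441.69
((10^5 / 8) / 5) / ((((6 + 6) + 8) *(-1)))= -125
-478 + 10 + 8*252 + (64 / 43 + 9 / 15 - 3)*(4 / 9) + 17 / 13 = 38962643 / 25155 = 1548.90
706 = 706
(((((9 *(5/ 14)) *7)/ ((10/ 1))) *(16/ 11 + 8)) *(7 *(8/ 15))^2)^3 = 542061054918656/ 20796875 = 26064543.59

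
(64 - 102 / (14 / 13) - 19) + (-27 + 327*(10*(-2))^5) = -7324800537 / 7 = -1046400076.71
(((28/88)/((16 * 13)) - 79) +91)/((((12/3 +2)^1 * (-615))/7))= -384433/16885440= -0.02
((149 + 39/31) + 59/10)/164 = 48409/50840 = 0.95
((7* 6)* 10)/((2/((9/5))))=378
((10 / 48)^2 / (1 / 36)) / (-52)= -25 / 832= -0.03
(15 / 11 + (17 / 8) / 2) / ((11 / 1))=0.22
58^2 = 3364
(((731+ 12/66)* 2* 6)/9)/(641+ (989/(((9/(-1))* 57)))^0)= 5362/3531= 1.52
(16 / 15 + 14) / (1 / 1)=226 / 15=15.07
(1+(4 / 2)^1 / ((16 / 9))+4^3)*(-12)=-1587 / 2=-793.50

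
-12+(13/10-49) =-597/10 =-59.70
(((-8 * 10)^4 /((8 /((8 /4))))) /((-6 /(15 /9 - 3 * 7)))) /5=6599111.11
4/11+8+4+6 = 202/11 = 18.36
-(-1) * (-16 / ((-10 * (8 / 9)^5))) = 59049 / 20480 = 2.88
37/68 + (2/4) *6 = 241/68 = 3.54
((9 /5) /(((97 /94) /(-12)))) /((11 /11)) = -10152 /485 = -20.93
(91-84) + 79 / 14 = 177 / 14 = 12.64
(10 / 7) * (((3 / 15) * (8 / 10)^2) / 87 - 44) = -956968 / 15225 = -62.86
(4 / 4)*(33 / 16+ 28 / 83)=3187 / 1328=2.40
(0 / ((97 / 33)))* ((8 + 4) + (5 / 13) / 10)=0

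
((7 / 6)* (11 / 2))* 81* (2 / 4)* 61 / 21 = 6039 / 8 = 754.88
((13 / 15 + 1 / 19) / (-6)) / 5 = -131 / 4275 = -0.03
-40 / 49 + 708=34652 / 49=707.18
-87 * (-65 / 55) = 1131 / 11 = 102.82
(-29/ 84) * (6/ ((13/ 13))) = -29/ 14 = -2.07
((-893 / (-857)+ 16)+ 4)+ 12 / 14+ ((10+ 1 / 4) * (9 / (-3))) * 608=-112025931 / 5999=-18674.10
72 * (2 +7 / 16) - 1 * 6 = 339 / 2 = 169.50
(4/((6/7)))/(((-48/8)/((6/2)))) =-7/3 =-2.33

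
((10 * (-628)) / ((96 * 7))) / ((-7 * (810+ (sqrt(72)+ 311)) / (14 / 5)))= 175997 / 52775898 - 157 * sqrt(2) / 8795983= 0.00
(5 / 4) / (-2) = -0.62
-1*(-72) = 72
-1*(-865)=865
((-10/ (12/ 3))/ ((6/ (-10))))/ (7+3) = 5/ 12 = 0.42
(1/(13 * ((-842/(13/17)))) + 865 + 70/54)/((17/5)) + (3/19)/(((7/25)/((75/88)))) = 9814856188955/38448377352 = 255.27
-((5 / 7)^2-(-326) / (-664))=-313 / 16268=-0.02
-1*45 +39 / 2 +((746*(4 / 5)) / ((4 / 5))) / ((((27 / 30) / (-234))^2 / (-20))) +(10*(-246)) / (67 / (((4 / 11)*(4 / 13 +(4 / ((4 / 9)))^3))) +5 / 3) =-440478920686753 / 436726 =-1008593307.21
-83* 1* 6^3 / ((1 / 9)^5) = -1058630472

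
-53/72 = -0.74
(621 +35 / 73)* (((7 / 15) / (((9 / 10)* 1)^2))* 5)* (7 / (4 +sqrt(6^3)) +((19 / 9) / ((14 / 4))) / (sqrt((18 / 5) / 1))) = -4446064 / 17739 +86199200* sqrt(10) / 478953 +2223032* sqrt(6) / 5913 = 1239.39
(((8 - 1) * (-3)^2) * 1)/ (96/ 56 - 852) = -147/ 1984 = -0.07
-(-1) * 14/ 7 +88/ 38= 82/ 19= 4.32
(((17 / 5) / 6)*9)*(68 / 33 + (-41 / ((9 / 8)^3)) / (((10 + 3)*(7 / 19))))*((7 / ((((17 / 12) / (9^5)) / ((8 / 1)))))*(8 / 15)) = -89692862976 / 3575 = -25088912.72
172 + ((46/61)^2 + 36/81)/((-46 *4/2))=132474002/770247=171.99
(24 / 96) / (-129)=-1 / 516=-0.00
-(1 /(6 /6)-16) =15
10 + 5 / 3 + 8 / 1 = 59 / 3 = 19.67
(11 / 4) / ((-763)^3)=-0.00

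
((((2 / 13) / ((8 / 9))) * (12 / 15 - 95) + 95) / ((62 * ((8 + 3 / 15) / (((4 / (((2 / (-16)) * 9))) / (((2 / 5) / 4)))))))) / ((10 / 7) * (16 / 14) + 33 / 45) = -5419400 / 2329743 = -2.33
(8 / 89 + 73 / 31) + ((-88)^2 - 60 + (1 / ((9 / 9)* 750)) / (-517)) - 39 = 8181253572241 / 1069802250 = 7647.44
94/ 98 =47/ 49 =0.96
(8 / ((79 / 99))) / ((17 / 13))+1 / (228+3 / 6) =4707958 / 613751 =7.67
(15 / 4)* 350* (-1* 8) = -10500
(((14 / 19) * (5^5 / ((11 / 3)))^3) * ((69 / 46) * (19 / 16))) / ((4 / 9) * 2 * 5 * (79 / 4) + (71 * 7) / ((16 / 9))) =155731201171875 / 70405907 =2211905.33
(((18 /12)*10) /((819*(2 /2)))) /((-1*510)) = -1 /27846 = -0.00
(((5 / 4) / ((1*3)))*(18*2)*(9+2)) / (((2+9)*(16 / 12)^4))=4.75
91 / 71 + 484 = 34455 / 71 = 485.28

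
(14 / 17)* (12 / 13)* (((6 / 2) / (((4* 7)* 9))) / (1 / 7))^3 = 7 / 15912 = 0.00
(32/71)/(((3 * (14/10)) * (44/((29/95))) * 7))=232/2181333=0.00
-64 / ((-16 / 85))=340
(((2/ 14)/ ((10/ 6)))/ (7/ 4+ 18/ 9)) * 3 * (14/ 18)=4/ 75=0.05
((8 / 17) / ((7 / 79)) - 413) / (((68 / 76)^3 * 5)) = -66552877 / 584647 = -113.83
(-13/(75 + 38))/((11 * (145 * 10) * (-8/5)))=13/2883760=0.00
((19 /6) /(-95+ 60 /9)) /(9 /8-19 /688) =-6536 /200075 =-0.03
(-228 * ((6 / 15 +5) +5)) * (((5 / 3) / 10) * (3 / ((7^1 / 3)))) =-17784 / 35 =-508.11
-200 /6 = -100 /3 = -33.33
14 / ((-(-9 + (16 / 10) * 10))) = -2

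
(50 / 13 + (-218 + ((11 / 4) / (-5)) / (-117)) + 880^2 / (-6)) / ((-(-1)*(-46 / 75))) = 1512585545 / 7176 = 210783.94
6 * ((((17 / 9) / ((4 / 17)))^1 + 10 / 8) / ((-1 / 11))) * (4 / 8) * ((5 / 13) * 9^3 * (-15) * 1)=33479325 / 26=1287666.35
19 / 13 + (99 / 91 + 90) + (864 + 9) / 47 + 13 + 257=1630067 / 4277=381.12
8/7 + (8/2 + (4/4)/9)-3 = 2.25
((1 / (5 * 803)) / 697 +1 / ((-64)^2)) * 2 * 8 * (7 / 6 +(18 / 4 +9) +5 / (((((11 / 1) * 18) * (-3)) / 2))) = 12193899401 / 212772130560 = 0.06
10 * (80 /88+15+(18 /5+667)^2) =247346148 /55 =4497202.69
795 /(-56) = -795 /56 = -14.20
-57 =-57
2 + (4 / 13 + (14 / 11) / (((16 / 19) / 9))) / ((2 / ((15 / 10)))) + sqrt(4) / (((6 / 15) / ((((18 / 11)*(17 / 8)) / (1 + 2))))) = 83411 / 4576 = 18.23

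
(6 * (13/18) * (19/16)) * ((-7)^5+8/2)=-1383447/16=-86465.44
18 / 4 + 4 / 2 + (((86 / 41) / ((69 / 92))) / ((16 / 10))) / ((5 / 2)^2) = 8339 / 1230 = 6.78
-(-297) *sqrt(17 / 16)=297 *sqrt(17) / 4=306.14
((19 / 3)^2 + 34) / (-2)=-667 / 18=-37.06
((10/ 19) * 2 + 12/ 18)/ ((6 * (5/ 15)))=49/ 57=0.86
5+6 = 11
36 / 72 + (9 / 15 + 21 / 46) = 179 / 115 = 1.56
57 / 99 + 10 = 349 / 33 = 10.58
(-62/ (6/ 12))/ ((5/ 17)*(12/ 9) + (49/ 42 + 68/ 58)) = -122264/ 2693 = -45.40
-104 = -104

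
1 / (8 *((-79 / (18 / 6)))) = -3 / 632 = -0.00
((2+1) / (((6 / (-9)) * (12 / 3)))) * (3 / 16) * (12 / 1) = -81 / 32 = -2.53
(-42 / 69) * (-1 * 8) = 112 / 23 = 4.87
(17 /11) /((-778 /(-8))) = 68 /4279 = 0.02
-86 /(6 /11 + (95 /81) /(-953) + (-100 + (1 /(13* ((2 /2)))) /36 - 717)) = 3797278056 /36050017309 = 0.11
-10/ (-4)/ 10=1/ 4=0.25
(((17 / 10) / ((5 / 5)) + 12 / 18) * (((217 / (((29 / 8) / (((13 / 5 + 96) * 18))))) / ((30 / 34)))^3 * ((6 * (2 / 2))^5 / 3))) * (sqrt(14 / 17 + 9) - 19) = -15896156815252253103685632 / 78125 + 49214107787158678339584 * sqrt(2839) / 78125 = -169906144936841908853.59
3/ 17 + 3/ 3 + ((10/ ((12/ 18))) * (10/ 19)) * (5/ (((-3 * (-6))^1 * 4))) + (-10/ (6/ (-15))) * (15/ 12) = 63905/ 1938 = 32.97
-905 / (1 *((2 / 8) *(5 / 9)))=-6516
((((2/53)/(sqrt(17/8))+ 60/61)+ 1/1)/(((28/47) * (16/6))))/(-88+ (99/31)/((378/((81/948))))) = -3798399/267702892 - 345309 * sqrt(34)/10873784273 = -0.01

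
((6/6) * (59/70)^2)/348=3481/1705200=0.00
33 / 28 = 1.18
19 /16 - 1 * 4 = -2.81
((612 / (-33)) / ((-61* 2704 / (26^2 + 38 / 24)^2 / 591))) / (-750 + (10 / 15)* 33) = -221412976189 / 5283486208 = -41.91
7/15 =0.47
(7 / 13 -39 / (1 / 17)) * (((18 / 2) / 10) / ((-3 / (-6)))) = -77508 / 65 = -1192.43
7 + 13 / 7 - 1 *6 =20 / 7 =2.86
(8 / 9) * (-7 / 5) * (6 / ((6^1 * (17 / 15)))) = -56 / 51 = -1.10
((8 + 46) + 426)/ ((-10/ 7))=-336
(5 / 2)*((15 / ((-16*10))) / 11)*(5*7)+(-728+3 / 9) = -1538407 / 2112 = -728.41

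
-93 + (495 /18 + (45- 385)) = -811 /2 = -405.50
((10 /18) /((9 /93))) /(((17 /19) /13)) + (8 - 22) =31859 /459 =69.41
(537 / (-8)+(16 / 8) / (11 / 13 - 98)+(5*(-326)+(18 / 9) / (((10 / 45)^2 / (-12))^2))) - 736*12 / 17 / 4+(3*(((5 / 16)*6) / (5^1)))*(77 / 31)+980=312176896721 / 2662404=117253.77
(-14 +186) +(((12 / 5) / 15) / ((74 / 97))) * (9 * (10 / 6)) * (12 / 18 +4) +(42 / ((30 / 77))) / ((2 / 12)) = 154194 / 185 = 833.48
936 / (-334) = -468 / 167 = -2.80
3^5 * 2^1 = 486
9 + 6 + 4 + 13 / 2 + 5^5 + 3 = 6307 / 2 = 3153.50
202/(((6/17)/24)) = 13736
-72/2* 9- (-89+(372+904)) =-1511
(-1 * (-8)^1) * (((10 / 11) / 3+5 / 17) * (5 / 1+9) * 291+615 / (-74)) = 134199260 / 6919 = 19395.76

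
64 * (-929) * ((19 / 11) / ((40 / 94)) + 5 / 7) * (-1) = 109265264 / 385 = 283805.88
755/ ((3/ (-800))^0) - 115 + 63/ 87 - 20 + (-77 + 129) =19509/ 29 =672.72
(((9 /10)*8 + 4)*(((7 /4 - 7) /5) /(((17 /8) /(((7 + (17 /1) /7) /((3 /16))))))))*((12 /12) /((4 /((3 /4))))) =-52.18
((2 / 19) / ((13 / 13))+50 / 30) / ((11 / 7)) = 707 / 627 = 1.13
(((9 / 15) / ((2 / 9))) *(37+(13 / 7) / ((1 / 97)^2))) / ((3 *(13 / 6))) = 3309552 / 455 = 7273.74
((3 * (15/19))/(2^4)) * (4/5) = 0.12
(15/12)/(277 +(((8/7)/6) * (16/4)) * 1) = 0.00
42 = 42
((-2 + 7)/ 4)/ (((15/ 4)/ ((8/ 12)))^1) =2/ 9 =0.22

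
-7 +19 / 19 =-6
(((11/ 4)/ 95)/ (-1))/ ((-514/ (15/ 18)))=11/ 234384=0.00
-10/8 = -5/4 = -1.25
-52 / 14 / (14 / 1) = -13 / 49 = -0.27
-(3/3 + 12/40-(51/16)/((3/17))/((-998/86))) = -114031/39920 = -2.86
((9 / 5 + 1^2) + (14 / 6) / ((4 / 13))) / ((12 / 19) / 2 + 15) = 11837 / 17460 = 0.68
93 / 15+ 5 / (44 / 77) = 299 / 20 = 14.95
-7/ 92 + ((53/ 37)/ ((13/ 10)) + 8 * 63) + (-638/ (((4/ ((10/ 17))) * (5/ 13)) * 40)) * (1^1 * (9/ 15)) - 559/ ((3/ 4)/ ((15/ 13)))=-13489705933/ 37614200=-358.63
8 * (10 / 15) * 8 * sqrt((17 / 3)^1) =128 * sqrt(51) / 9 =101.57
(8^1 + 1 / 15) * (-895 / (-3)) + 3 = 21686 / 9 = 2409.56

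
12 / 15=4 / 5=0.80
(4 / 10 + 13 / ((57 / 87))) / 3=641 / 95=6.75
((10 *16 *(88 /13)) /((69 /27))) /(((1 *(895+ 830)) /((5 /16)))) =528 /6877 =0.08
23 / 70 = 0.33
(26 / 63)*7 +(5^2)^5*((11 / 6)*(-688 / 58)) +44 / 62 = -1718320283384 / 8091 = -212374278.01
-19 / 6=-3.17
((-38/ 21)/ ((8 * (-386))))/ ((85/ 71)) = 1349/ 2756040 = 0.00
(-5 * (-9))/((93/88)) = 1320/31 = 42.58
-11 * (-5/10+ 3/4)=-11/4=-2.75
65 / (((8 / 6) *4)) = 195 / 16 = 12.19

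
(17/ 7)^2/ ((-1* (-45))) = 289/ 2205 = 0.13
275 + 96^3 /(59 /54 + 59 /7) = 335419933 /3599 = 93198.09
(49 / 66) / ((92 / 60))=245 / 506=0.48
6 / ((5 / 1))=6 / 5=1.20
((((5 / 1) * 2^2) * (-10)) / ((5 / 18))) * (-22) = 15840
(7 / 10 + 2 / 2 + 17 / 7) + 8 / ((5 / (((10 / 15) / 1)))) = 1091 / 210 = 5.20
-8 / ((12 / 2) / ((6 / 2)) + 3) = -8 / 5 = -1.60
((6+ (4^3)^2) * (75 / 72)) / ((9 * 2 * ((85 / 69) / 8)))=235865 / 153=1541.60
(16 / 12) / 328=1 / 246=0.00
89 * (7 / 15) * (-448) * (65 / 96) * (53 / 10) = -3004729 / 45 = -66771.76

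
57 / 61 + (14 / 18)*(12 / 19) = 4957 / 3477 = 1.43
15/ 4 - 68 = -257/ 4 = -64.25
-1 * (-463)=463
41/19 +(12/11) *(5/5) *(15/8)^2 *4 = 14629/836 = 17.50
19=19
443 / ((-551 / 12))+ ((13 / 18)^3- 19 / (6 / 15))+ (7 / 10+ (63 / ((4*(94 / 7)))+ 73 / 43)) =-431879302207 / 8117932590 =-53.20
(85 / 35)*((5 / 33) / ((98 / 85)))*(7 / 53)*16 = 57800 / 85701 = 0.67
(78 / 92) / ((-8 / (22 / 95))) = -0.02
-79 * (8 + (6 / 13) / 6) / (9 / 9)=-8295 / 13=-638.08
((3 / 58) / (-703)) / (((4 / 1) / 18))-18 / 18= -81575 / 81548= -1.00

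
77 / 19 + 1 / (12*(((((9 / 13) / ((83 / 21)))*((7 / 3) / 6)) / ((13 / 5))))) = 606083 / 83790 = 7.23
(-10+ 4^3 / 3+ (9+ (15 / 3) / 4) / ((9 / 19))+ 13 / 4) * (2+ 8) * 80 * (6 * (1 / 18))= 260800 / 27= 9659.26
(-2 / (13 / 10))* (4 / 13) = -80 / 169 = -0.47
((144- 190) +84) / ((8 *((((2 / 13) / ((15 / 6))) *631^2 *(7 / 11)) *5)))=2717 / 44594032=0.00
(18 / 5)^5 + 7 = 1911443 / 3125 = 611.66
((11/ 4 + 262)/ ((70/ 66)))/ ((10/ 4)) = 34947/ 350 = 99.85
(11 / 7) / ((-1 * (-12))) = 11 / 84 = 0.13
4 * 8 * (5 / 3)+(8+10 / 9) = 562 / 9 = 62.44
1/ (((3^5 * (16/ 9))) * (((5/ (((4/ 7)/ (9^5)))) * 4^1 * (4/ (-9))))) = -1/ 396809280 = -0.00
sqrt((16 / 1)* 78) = 4* sqrt(78) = 35.33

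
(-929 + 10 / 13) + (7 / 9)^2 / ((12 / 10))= -5861377 / 6318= -927.73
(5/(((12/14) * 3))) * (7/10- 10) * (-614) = 11103.17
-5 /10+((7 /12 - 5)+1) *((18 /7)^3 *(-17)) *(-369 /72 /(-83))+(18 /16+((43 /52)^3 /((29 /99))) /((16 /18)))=59229069445397 /928688843264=63.78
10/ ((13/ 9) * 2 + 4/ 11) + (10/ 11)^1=3.98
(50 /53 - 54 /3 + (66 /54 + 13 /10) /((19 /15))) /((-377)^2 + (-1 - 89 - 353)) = -91025 /856066812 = -0.00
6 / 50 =3 / 25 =0.12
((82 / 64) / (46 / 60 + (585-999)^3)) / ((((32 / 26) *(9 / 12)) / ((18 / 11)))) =-23985 / 749315880544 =-0.00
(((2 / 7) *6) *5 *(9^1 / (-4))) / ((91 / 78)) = -810 / 49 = -16.53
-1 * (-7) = 7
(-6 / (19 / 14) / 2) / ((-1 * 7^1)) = 6 / 19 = 0.32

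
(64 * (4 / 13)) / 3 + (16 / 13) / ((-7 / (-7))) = 7.79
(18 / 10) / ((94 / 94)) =1.80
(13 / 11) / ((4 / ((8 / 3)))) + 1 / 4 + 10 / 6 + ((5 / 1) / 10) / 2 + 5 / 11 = 75 / 22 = 3.41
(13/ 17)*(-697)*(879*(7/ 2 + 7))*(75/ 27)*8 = -109318300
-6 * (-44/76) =3.47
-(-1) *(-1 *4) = -4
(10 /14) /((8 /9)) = 45 /56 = 0.80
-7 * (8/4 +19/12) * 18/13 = -903/26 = -34.73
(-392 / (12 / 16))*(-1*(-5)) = -7840 / 3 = -2613.33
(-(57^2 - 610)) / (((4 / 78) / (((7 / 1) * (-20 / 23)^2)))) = -144089400 / 529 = -272380.72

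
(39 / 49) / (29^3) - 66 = -66.00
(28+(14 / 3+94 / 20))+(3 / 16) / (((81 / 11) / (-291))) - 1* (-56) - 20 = 47489 / 720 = 65.96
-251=-251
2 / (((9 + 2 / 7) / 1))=14 / 65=0.22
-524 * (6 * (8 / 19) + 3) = -55020 / 19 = -2895.79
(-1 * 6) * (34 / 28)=-51 / 7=-7.29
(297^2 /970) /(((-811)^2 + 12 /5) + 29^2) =88209 /638807468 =0.00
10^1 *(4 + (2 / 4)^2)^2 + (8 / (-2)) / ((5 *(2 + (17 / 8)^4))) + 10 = 699180553 / 3668520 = 190.59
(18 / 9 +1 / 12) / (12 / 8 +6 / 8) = 25 / 27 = 0.93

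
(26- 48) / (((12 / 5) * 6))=-55 / 36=-1.53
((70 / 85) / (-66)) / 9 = -7 / 5049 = -0.00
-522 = -522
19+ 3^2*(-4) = -17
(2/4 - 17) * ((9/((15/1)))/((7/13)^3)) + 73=9.59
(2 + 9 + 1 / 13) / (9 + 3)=12 / 13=0.92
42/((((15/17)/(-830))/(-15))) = 592620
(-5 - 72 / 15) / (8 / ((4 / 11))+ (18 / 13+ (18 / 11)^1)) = -7007 / 17890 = -0.39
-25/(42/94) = -1175/21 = -55.95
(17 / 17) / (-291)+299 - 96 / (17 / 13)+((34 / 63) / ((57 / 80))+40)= 1577161336 / 5921559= 266.34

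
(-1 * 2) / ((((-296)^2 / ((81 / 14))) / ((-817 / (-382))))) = -66177 / 234285184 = -0.00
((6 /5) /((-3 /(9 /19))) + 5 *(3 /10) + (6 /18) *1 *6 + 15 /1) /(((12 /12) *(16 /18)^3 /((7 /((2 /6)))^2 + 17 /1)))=580787739 /48640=11940.54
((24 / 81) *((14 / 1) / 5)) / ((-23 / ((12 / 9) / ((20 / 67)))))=-7504 / 46575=-0.16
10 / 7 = 1.43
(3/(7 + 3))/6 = 1/20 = 0.05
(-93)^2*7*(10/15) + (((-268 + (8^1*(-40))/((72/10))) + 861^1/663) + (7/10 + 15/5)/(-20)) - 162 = 15867712607/397800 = 39888.67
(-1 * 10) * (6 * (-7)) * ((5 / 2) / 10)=105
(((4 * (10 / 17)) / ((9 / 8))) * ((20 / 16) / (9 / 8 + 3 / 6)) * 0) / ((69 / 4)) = 0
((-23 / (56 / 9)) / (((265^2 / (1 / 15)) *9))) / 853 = -23 / 50317617000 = -0.00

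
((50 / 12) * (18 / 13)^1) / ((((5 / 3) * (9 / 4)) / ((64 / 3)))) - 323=-11317 / 39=-290.18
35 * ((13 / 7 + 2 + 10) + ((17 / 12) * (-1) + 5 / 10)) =5435 / 12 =452.92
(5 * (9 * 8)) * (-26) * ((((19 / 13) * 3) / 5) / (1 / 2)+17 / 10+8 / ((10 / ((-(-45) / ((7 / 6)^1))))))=-2248056 / 7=-321150.86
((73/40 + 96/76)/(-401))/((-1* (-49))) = -2347/14933240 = -0.00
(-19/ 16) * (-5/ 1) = 95/ 16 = 5.94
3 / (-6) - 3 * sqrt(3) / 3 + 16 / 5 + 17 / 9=2.86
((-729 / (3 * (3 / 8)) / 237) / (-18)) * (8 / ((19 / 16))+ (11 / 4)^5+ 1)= 25.07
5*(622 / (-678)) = -1555 / 339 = -4.59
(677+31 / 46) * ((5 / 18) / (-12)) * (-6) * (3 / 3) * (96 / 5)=41564 / 23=1807.13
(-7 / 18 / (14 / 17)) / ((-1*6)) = 17 / 216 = 0.08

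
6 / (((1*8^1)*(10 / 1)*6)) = 1 / 80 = 0.01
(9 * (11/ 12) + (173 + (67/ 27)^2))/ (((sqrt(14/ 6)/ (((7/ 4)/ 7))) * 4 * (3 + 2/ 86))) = 1807591 * sqrt(21)/ 3265920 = 2.54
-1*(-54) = 54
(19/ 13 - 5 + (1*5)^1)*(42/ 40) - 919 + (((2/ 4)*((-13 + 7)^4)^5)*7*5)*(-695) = -11561687027089146094541/ 260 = -44468027027265946517.47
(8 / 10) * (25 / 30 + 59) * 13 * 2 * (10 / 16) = 777.83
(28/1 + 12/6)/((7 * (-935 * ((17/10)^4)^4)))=-0.00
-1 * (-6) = 6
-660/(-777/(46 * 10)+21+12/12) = -303600/9343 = -32.49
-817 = -817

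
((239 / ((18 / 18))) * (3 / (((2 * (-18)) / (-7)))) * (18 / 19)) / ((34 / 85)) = 25095 / 76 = 330.20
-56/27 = -2.07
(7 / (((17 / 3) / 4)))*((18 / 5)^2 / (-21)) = -1296 / 425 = -3.05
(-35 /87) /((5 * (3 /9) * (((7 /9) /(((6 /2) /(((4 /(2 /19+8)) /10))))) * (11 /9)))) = -8505 /551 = -15.44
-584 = -584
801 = 801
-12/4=-3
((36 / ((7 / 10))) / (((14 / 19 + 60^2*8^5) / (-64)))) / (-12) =18240 / 7844659249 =0.00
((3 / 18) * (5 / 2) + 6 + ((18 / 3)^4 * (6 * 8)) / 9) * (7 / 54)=581147 / 648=896.83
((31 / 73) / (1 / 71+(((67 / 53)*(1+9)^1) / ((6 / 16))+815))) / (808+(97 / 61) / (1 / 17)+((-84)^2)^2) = 7115833 / 708073306167773762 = 0.00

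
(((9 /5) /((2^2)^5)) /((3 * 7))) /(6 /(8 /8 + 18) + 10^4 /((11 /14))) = 627 /95336765440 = 0.00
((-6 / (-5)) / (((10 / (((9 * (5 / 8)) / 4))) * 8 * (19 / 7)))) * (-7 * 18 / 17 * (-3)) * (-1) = -35721 / 206720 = -0.17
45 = 45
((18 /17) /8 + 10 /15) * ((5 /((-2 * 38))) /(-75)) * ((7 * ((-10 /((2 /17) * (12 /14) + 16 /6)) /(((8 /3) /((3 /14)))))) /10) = -3423 /24028160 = -0.00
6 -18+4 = -8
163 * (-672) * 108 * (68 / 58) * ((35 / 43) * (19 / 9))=-29719307520 / 1247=-23832644.36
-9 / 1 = -9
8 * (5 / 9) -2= 2.44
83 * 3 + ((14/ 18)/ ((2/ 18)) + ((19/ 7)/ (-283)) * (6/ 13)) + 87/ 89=588986717/ 2292017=256.97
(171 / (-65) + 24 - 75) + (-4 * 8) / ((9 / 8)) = -48014 / 585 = -82.08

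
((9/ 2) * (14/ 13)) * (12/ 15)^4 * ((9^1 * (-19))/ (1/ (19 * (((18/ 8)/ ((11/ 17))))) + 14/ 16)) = -64137443328/ 168195625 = -381.33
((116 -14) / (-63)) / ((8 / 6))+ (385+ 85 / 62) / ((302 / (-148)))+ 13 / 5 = -61589393 / 327670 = -187.96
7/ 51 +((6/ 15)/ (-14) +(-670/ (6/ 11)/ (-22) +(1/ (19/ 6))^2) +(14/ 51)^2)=3688423483/ 65727270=56.12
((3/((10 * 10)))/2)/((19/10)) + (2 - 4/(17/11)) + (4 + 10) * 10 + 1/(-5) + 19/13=11814407/83980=140.68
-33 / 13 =-2.54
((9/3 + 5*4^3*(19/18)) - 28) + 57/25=70888/225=315.06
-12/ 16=-3/ 4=-0.75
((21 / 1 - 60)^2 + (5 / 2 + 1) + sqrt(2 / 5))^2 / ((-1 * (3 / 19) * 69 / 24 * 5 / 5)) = -1766316494 / 345 - 463448 * sqrt(10) / 345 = -5124005.93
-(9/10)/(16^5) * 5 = -9/2097152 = -0.00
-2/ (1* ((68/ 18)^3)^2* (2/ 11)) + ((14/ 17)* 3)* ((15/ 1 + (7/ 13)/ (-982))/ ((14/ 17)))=443668361916459/ 9860486587328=44.99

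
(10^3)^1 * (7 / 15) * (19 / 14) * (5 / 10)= 950 / 3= 316.67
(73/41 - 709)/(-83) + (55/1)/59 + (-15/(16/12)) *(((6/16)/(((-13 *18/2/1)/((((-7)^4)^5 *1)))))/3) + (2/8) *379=80102259252186926988581/83523232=959041662231017.68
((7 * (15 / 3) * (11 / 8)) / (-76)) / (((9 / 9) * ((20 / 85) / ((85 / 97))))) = -556325 / 235904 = -2.36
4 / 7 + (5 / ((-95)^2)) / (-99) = 714773 / 1250865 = 0.57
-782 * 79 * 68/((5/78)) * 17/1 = -5570398704/5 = -1114079740.80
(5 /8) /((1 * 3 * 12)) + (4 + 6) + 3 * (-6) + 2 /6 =-2203 /288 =-7.65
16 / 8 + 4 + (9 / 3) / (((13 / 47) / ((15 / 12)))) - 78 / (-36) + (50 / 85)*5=65413 / 2652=24.67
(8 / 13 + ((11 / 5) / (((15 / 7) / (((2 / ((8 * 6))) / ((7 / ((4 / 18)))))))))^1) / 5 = 64943 / 526500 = 0.12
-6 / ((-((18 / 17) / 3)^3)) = 4913 / 36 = 136.47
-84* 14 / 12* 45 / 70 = -63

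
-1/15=-0.07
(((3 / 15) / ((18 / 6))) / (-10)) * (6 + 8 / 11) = -0.04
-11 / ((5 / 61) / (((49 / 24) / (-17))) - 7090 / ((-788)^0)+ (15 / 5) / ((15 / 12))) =164395 / 105934382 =0.00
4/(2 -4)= -2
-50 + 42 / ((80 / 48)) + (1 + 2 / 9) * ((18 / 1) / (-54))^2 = -9989 / 405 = -24.66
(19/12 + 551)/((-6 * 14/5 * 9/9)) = -33155/1008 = -32.89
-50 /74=-25 /37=-0.68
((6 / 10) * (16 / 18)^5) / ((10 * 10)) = 8192 / 2460375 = 0.00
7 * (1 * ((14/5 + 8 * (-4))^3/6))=-10892476/375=-29046.60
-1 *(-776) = 776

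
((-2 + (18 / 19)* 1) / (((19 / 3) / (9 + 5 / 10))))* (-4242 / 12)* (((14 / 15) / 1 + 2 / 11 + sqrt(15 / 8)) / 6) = 65044 / 627 + 3535* sqrt(30) / 152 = 231.12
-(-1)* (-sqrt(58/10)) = -sqrt(145)/5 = -2.41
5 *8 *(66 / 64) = 165 / 4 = 41.25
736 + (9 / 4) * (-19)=2773 / 4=693.25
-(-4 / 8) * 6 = 3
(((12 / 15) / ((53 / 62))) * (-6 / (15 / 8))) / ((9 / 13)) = -51584 / 11925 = -4.33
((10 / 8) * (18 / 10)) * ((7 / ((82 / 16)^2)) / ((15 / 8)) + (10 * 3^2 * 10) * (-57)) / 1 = -970144437 / 8405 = -115424.68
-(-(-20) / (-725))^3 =64 / 3048625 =0.00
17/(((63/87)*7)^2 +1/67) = 957899/1448644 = 0.66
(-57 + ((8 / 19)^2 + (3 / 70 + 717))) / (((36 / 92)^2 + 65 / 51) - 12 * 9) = -6.20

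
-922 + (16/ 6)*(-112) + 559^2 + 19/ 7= 6536524/ 21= 311263.05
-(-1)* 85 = 85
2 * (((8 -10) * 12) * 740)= -35520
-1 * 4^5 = -1024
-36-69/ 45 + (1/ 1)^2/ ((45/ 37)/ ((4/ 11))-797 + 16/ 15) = -990658261/ 26393205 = -37.53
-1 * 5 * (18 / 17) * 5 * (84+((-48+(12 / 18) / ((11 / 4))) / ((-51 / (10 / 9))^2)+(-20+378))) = -153641773300 / 13132449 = -11699.40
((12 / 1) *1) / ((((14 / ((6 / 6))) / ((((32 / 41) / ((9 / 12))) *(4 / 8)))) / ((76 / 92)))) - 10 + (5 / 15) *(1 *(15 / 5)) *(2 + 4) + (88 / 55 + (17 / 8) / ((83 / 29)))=-28251063 / 21915320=-1.29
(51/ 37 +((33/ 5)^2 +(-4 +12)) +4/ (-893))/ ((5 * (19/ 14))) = 612146136/ 78472375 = 7.80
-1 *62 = -62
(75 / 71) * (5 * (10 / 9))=1250 / 213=5.87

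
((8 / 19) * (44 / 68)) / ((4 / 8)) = 0.54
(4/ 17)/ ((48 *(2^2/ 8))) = 1/ 102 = 0.01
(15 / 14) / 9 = 5 / 42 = 0.12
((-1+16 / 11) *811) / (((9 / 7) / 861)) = 8146495 / 33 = 246863.48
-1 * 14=-14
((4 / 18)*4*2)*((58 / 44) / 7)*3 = 232 / 231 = 1.00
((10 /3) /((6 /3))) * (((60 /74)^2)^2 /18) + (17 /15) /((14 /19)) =621104003 /393573810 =1.58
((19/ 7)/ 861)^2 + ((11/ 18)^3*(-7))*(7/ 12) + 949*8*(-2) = -4289152457977139/ 282461092704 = -15184.93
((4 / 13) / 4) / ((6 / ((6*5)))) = 5 / 13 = 0.38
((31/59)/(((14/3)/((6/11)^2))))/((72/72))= 1674/49973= 0.03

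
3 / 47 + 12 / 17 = 615 / 799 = 0.77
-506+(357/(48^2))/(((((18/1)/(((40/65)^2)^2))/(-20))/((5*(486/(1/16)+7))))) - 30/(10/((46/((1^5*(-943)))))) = -46372194380/31617027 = -1466.68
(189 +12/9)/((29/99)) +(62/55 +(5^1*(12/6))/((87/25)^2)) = 271304293/416295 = 651.71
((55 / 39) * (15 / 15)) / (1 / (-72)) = -1320 / 13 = -101.54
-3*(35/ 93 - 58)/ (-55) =-3.14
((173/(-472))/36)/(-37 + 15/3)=173/543744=0.00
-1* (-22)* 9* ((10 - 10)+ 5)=990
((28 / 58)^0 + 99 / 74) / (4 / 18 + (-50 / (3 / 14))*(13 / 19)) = -29583 / 2017388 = -0.01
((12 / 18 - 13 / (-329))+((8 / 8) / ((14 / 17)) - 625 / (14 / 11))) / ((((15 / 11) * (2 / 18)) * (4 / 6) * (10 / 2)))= -7966068 / 8225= -968.52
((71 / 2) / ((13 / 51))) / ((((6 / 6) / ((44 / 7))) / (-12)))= -955944 / 91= -10504.88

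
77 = 77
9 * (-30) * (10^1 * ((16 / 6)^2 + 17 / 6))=-26850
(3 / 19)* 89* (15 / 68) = 4005 / 1292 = 3.10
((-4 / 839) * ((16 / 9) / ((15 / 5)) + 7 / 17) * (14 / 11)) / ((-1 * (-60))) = -6454 / 63541665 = -0.00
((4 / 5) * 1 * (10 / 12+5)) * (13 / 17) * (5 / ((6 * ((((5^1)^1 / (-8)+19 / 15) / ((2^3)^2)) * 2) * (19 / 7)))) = 582400 / 10659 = 54.64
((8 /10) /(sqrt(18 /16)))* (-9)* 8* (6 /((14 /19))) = -10944* sqrt(2) /35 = -442.20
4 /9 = 0.44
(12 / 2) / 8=3 / 4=0.75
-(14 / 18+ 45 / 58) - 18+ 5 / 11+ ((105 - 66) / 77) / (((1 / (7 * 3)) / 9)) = 439999 / 5742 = 76.63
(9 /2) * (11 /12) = 4.12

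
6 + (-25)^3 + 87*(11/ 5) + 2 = -77128/ 5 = -15425.60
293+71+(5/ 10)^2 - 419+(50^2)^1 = 9781/ 4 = 2445.25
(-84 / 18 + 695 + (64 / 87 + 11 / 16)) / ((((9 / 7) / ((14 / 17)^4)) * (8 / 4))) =5394626825 / 43597962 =123.74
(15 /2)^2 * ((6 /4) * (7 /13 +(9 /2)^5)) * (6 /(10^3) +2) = 20794443741 /66560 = 312416.52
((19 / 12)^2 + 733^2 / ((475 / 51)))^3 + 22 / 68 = 1044545571217472173600750466507 / 5440229568000000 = 192003950965892.80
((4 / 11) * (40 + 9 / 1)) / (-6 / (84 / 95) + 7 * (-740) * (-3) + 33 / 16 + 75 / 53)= 1163456 / 1014483833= 0.00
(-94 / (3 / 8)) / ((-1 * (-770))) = -0.33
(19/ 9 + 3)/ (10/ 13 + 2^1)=299/ 162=1.85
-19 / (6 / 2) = -19 / 3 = -6.33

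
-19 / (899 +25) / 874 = -1 / 42504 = -0.00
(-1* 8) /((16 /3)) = -1.50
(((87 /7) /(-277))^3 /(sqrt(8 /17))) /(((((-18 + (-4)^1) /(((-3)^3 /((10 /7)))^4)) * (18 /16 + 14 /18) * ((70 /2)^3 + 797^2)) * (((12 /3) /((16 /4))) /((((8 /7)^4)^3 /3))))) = 375761849182586929152 * sqrt(34) /2236728481481886097402956875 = 0.00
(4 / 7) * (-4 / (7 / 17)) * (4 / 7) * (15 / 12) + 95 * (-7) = -229455 / 343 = -668.97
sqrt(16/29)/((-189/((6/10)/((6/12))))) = -8 * sqrt(29)/9135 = -0.00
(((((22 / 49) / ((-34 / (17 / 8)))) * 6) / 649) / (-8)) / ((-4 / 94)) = -141 / 185024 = -0.00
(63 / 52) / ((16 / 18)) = 567 / 416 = 1.36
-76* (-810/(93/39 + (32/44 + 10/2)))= 220077/29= 7588.86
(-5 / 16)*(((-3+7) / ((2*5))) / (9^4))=-0.00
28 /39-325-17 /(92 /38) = -331.30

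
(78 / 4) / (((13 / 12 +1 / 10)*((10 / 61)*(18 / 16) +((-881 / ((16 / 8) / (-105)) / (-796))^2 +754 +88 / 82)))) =7416272522880 / 1859407773925667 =0.00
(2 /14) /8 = 1 /56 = 0.02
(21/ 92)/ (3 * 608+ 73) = 3/ 24932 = 0.00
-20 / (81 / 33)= -220 / 27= -8.15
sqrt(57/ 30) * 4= 2 * sqrt(190)/ 5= 5.51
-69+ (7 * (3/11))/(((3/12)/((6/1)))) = -255/11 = -23.18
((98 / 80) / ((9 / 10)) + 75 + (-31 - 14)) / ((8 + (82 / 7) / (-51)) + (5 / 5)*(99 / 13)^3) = 0.07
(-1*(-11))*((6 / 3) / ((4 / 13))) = 143 / 2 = 71.50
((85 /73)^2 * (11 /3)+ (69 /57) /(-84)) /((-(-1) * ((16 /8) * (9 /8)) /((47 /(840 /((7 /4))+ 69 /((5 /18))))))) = 1100795695 /7743878982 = 0.14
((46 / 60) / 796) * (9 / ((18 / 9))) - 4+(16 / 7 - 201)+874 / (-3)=-494.04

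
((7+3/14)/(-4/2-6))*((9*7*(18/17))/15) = -2727/680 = -4.01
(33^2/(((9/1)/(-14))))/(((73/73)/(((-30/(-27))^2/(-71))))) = 169400/5751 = 29.46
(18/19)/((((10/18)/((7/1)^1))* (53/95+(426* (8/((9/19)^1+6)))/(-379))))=-5873742/408971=-14.36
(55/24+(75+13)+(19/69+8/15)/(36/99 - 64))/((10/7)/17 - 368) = -741280529/3020958000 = -0.25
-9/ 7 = -1.29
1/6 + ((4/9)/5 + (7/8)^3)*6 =6041/1280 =4.72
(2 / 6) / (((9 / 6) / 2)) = 4 / 9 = 0.44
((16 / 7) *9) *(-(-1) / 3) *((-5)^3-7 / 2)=-6168 / 7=-881.14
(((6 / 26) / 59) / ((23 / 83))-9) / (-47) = 158520 / 829127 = 0.19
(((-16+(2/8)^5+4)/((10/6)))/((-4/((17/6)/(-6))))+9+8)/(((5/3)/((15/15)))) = 9.69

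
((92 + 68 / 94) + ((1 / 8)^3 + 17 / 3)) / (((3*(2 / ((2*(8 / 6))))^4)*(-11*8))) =-1.18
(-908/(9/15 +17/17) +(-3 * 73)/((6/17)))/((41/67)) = -79596/41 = -1941.37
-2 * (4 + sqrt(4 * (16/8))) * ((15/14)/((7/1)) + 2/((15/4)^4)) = -3238204/2480625-1619102 * sqrt(2)/2480625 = -2.23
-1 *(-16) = 16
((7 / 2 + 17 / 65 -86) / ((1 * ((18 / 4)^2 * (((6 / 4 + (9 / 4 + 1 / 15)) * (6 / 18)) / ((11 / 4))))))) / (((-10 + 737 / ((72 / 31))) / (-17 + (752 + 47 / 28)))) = -9703023308 / 461104553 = -21.04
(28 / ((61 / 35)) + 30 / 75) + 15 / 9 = 16591 / 915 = 18.13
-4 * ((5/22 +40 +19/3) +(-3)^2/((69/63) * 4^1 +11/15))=-1141714/5907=-193.28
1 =1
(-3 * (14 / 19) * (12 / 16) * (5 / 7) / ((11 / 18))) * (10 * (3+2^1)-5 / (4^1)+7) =-90315 / 836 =-108.03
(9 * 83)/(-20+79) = 747/59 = 12.66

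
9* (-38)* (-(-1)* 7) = -2394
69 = 69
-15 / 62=-0.24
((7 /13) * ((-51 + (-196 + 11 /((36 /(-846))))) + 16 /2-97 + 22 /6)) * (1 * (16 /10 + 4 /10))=-24815 /39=-636.28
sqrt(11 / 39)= 0.53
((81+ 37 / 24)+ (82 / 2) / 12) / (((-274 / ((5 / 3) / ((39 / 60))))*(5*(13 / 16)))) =-0.20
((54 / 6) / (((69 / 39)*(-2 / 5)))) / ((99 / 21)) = -1365 / 506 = -2.70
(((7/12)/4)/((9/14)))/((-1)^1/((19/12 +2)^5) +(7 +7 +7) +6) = 0.01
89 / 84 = 1.06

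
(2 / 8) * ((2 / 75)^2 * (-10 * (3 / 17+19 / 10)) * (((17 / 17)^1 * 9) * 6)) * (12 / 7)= -0.34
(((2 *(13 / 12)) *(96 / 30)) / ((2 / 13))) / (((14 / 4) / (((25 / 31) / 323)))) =6760 / 210273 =0.03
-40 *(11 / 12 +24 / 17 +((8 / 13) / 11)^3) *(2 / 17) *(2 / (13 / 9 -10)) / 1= 166692332760 / 65072378371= 2.56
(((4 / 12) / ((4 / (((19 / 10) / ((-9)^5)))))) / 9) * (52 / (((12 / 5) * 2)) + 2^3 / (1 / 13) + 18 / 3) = -2755 / 76527504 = -0.00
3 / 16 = 0.19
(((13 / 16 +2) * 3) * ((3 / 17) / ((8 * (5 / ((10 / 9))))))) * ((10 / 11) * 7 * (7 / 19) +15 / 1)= 163125 / 227392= 0.72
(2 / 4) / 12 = 1 / 24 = 0.04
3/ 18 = 1/ 6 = 0.17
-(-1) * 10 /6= 5 /3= 1.67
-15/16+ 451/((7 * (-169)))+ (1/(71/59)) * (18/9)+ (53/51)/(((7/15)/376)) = 2733875343/3263728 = 837.65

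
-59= -59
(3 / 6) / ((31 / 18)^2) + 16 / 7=2.45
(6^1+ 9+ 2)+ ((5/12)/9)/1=1841/108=17.05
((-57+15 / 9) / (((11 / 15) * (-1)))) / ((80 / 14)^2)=4067 / 1760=2.31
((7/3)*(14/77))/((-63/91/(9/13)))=-14/33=-0.42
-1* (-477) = 477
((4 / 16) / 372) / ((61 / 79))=79 / 90768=0.00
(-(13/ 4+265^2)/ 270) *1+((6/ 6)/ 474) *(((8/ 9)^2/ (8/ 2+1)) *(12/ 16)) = -66576317/ 255960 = -260.10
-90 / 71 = -1.27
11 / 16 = 0.69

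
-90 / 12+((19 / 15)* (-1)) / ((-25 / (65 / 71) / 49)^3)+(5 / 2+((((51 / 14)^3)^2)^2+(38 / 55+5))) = 2285660659996006500283962193367 / 418509606738187937280000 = 5461429.38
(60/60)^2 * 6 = 6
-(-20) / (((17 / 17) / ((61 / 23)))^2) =74420 / 529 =140.68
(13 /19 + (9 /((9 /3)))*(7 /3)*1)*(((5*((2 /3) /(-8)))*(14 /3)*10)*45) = -127750 /19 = -6723.68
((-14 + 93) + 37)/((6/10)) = 580/3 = 193.33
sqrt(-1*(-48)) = 4*sqrt(3) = 6.93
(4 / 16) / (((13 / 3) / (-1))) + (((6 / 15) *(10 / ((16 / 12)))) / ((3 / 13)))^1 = 673 / 52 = 12.94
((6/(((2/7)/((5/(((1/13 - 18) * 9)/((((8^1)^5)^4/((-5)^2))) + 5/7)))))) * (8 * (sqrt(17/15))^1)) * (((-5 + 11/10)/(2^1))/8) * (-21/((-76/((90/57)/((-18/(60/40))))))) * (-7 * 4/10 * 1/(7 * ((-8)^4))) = -9177896235929960448 * sqrt(255)/135266515527997659069325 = -0.00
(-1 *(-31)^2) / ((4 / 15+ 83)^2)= -216225 / 1560001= -0.14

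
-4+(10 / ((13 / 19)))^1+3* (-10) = -252 / 13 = -19.38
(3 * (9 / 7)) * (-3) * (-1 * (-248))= -20088 / 7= -2869.71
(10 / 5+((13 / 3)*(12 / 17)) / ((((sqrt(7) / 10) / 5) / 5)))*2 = 4+26000*sqrt(7) / 119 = 582.06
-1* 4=-4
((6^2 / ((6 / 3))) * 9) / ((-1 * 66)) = -27 / 11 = -2.45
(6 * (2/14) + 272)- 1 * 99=1217/7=173.86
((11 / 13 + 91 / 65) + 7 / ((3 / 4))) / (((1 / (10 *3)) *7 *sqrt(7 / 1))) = 4516 *sqrt(7) / 637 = 18.76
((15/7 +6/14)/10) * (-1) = -9/35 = -0.26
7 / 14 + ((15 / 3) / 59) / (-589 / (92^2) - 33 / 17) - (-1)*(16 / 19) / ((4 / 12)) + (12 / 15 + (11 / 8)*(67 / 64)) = 34697113205 / 6642346496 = 5.22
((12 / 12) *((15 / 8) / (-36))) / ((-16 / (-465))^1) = -1.51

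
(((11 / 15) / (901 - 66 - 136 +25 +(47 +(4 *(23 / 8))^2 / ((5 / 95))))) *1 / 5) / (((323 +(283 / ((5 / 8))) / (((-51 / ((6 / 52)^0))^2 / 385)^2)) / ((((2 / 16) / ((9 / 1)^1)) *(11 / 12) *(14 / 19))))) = 0.00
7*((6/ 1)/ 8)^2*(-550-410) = -3780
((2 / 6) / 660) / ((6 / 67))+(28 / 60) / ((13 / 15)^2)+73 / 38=97197517 / 38146680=2.55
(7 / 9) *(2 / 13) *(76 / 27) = 1064 / 3159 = 0.34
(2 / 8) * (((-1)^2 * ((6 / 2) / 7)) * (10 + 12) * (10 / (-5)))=-33 / 7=-4.71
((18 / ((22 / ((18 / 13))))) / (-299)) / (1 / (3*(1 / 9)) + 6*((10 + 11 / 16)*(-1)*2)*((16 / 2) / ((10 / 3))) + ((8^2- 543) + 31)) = 0.00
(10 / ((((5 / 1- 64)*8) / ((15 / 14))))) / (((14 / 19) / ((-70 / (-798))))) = -125 / 46256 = -0.00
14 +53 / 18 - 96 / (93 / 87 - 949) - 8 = 2238001 / 247410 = 9.05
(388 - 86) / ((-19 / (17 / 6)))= -2567 / 57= -45.04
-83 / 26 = -3.19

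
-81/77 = -1.05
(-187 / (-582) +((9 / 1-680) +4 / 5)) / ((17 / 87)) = -56531063 / 16490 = -3428.20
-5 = -5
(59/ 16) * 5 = 295/ 16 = 18.44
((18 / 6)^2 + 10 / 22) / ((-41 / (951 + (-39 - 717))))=-20280 / 451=-44.97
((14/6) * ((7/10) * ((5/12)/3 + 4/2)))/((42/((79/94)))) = 42581/609120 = 0.07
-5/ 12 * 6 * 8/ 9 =-20/ 9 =-2.22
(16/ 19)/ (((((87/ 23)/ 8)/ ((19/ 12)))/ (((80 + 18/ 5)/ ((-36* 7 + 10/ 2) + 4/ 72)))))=-615296/ 644525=-0.95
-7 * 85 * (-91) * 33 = 1786785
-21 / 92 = -0.23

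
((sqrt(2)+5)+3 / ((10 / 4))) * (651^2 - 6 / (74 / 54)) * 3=9680633.95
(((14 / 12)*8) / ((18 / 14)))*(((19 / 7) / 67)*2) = 1064 / 1809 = 0.59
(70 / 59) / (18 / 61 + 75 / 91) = 388570 / 366567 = 1.06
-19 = -19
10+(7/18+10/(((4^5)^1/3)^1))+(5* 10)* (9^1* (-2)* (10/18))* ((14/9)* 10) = -35791993/4608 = -7767.36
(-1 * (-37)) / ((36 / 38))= 703 / 18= 39.06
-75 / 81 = -25 / 27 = -0.93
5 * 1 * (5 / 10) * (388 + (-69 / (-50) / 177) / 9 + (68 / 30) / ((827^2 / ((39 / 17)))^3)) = 952419153701255884983068243 / 981873223952393518477020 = 970.00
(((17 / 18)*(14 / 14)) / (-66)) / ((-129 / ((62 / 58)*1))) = 527 / 4444308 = 0.00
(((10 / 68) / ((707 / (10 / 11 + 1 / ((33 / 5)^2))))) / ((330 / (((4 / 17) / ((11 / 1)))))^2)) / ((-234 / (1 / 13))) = -29 / 108302500005936093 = -0.00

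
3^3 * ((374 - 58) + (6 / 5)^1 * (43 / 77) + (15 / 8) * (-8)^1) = 3135861 / 385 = 8145.09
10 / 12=5 / 6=0.83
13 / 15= 0.87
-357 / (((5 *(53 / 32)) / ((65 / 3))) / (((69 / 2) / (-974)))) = 33.08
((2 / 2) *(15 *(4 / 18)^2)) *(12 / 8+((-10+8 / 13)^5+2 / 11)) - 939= -6049367886349 / 110274021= -54857.60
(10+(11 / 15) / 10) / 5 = 1511 / 750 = 2.01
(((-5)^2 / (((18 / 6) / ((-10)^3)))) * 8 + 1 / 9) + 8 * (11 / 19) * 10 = -11392061 / 171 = -66620.24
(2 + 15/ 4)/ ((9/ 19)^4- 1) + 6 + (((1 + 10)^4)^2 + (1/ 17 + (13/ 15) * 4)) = 318348666505067/ 1485120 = 214358884.47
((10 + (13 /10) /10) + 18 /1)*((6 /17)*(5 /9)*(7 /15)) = 19691 /7650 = 2.57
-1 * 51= -51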